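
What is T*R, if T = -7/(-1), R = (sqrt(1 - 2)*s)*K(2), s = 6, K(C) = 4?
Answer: 168*I ≈ 168.0*I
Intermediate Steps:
R = 24*I (R = (sqrt(1 - 2)*6)*4 = (sqrt(-1)*6)*4 = (I*6)*4 = (6*I)*4 = 24*I ≈ 24.0*I)
T = 7 (T = -7*(-1) = 7)
T*R = 7*(24*I) = 168*I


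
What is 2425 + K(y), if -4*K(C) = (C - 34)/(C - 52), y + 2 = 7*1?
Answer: 455871/188 ≈ 2424.8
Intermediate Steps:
y = 5 (y = -2 + 7*1 = -2 + 7 = 5)
K(C) = -(-34 + C)/(4*(-52 + C)) (K(C) = -(C - 34)/(4*(C - 52)) = -(-34 + C)/(4*(-52 + C)))
2425 + K(y) = 2425 + (34 - 1*5)/(4*(-52 + 5)) = 2425 + (¼)*(34 - 5)/(-47) = 2425 + (¼)*(-1/47)*29 = 2425 - 29/188 = 455871/188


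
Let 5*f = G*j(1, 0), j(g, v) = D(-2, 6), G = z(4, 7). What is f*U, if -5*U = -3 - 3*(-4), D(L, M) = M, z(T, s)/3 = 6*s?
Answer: -6804/25 ≈ -272.16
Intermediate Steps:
z(T, s) = 18*s (z(T, s) = 3*(6*s) = 18*s)
G = 126 (G = 18*7 = 126)
j(g, v) = 6
U = -9/5 (U = -(-3 - 3*(-4))/5 = -(-3 + 12)/5 = -1/5*9 = -9/5 ≈ -1.8000)
f = 756/5 (f = (126*6)/5 = (1/5)*756 = 756/5 ≈ 151.20)
f*U = (756/5)*(-9/5) = -6804/25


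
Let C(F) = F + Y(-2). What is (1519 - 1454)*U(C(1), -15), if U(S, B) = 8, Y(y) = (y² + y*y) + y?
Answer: 520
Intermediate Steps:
Y(y) = y + 2*y² (Y(y) = (y² + y²) + y = 2*y² + y = y + 2*y²)
C(F) = 6 + F (C(F) = F - 2*(1 + 2*(-2)) = F - 2*(1 - 4) = F - 2*(-3) = F + 6 = 6 + F)
(1519 - 1454)*U(C(1), -15) = (1519 - 1454)*8 = 65*8 = 520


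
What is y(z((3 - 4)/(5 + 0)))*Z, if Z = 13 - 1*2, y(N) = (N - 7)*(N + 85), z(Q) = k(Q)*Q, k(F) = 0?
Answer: -6545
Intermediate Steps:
z(Q) = 0 (z(Q) = 0*Q = 0)
y(N) = (-7 + N)*(85 + N)
Z = 11 (Z = 13 - 2 = 11)
y(z((3 - 4)/(5 + 0)))*Z = (-595 + 0² + 78*0)*11 = (-595 + 0 + 0)*11 = -595*11 = -6545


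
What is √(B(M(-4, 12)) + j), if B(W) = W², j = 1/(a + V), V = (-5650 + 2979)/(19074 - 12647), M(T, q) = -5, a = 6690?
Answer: 3*√5134698787168502/42993959 ≈ 5.0000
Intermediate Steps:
V = -2671/6427 ≈ -0.41559
j = 6427/42993959 (j = 1/(6690 - 2671/6427) = 1/(42993959/6427) = 6427/42993959 ≈ 0.00014949)
√(B(M(-4, 12)) + j) = √((-5)² + 6427/42993959) = √(25 + 6427/42993959) = √(1074855402/42993959) = 3*√5134698787168502/42993959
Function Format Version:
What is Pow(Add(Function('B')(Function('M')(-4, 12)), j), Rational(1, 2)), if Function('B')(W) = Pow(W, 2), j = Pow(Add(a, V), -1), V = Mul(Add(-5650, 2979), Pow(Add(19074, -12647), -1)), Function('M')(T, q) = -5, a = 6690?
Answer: Mul(Rational(3, 42993959), Pow(5134698787168502, Rational(1, 2))) ≈ 5.0000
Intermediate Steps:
V = Rational(-2671, 6427) (V = Mul(-2671, Pow(6427, -1)) = Mul(-2671, Rational(1, 6427)) = Rational(-2671, 6427) ≈ -0.41559)
j = Rational(6427, 42993959) (j = Pow(Add(6690, Rational(-2671, 6427)), -1) = Pow(Rational(42993959, 6427), -1) = Rational(6427, 42993959) ≈ 0.00014949)
Pow(Add(Function('B')(Function('M')(-4, 12)), j), Rational(1, 2)) = Pow(Add(Pow(-5, 2), Rational(6427, 42993959)), Rational(1, 2)) = Pow(Add(25, Rational(6427, 42993959)), Rational(1, 2)) = Pow(Rational(1074855402, 42993959), Rational(1, 2)) = Mul(Rational(3, 42993959), Pow(5134698787168502, Rational(1, 2)))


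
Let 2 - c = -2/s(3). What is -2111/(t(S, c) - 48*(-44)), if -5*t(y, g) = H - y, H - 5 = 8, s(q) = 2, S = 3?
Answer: -2111/2110 ≈ -1.0005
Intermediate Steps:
H = 13 (H = 5 + 8 = 13)
c = 3 (c = 2 - (-2)/2 = 2 - 1*(-1) = 2 + 1 = 3)
t(y, g) = -13/5 + y/5 (t(y, g) = -(13 - y)/5 = -13/5 + y/5)
-2111/(t(S, c) - 48*(-44)) = -2111/((-13/5 + (⅕)*3) - 48*(-44)) = -2111/((-13/5 + ⅗) + 2112) = -2111/(-2 + 2112) = -2111/2110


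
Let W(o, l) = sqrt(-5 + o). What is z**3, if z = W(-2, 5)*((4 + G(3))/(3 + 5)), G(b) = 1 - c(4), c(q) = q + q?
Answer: 189*I*sqrt(7)/512 ≈ 0.97665*I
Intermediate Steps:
c(q) = 2*q
G(b) = -7 (G(b) = 1 - 2*4 = 1 - 1*8 = 1 - 8 = -7)
z = -3*I*sqrt(7)/8 (z = sqrt(-5 - 2)*((4 - 7)/(3 + 5)) = sqrt(-7)*(-3/8) = (I*sqrt(7))*(-3*1/8) = (I*sqrt(7))*(-3/8) = -3*I*sqrt(7)/8 ≈ -0.99216*I)
z**3 = (-3*I*sqrt(7)/8)**3 = 189*I*sqrt(7)/512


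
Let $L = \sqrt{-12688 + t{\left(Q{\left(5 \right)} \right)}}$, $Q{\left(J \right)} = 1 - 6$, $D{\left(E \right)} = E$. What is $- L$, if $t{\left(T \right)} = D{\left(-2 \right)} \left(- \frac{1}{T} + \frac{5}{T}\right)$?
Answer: $- \frac{6 i \sqrt{8810}}{5} \approx - 112.63 i$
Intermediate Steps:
$Q{\left(J \right)} = -5$
$t{\left(T \right)} = - \frac{8}{T}$ ($t{\left(T \right)} = - 2 \left(- \frac{1}{T} + \frac{5}{T}\right) = - 2 \frac{4}{T} = - \frac{8}{T}$)
$L = \frac{6 i \sqrt{8810}}{5}$ ($L = \sqrt{-12688 - \frac{8}{-5}} = \sqrt{-12688 - - \frac{8}{5}} = \sqrt{-12688 + \frac{8}{5}} = \sqrt{- \frac{63432}{5}} = \frac{6 i \sqrt{8810}}{5} \approx 112.63 i$)
$- L = - \frac{6 i \sqrt{8810}}{5}$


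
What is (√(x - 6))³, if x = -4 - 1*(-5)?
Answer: -5*I*√5 ≈ -11.18*I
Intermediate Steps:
x = 1 (x = -4 + 5 = 1)
(√(x - 6))³ = (√(1 - 6))³ = (√(-5))³ = (I*√5)³ = -5*I*√5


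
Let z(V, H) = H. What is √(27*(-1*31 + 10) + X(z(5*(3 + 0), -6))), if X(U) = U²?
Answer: 3*I*√59 ≈ 23.043*I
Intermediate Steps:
√(27*(-1*31 + 10) + X(z(5*(3 + 0), -6))) = √(27*(-1*31 + 10) + (-6)²) = √(27*(-31 + 10) + 36) = √(27*(-21) + 36) = √(-567 + 36) = √(-531) = 3*I*√59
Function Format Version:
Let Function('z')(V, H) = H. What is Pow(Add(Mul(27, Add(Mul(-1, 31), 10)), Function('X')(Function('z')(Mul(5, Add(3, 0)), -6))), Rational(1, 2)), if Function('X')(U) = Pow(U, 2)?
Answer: Mul(3, I, Pow(59, Rational(1, 2))) ≈ Mul(23.043, I)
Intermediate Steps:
Pow(Add(Mul(27, Add(Mul(-1, 31), 10)), Function('X')(Function('z')(Mul(5, Add(3, 0)), -6))), Rational(1, 2)) = Pow(Add(Mul(27, Add(Mul(-1, 31), 10)), Pow(-6, 2)), Rational(1, 2)) = Pow(Add(Mul(27, Add(-31, 10)), 36), Rational(1, 2)) = Pow(Add(Mul(27, -21), 36), Rational(1, 2)) = Pow(Add(-567, 36), Rational(1, 2)) = Pow(-531, Rational(1, 2)) = Mul(3, I, Pow(59, Rational(1, 2)))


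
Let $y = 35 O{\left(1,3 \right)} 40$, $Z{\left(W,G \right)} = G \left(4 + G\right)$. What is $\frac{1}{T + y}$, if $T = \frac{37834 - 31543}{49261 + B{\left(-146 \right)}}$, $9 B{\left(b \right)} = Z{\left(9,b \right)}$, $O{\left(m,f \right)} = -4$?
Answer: $- \frac{464081}{2598796981} \approx -0.00017858$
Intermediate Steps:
$B{\left(b \right)} = \frac{b \left(4 + b\right)}{9}$
$T = \frac{56619}{464081}$ ($T = \frac{37834 - 31543}{49261 + \frac{1}{9} \left(-146\right) \left(4 - 146\right)} = \frac{6291}{49261 + \frac{1}{9} \left(-146\right) \left(-142\right)} = \frac{6291}{49261 + \frac{20732}{9}} = \frac{6291}{\frac{464081}{9}} = 6291 \cdot \frac{9}{464081} = \frac{56619}{464081} \approx 0.122$)
$y = -5600$ ($y = 35 \left(-4\right) 40 = \left(-140\right) 40 = -5600$)
$\frac{1}{T + y} = \frac{1}{\frac{56619}{464081} - 5600} = \frac{1}{- \frac{2598796981}{464081}} = - \frac{464081}{2598796981}$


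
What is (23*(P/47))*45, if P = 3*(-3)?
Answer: -9315/47 ≈ -198.19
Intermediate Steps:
P = -9
(23*(P/47))*45 = (23*(-9/47))*45 = -207/47*45 = -9315/47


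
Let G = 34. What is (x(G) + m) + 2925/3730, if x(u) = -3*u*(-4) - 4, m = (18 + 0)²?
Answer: 543673/746 ≈ 728.78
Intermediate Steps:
m = 324 (m = 18² = 324)
x(u) = -4 + 12*u (x(u) = 12*u - 4 = -4 + 12*u)
(x(G) + m) + 2925/3730 = ((-4 + 12*34) + 324) + 2925/3730 = ((-4 + 408) + 324) + 2925*(1/3730) = (404 + 324) + 585/746 = 728 + 585/746 = 543673/746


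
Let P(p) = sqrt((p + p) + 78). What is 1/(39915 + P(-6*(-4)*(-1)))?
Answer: 2661/106213813 - sqrt(30)/1593207195 ≈ 2.5050e-5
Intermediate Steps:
P(p) = sqrt(78 + 2*p) (P(p) = sqrt(2*p + 78) = sqrt(78 + 2*p))
1/(39915 + P(-6*(-4)*(-1))) = 1/(39915 + sqrt(78 + 2*(-6*(-4)*(-1)))) = 1/(39915 + sqrt(78 + 2*(24*(-1)))) = 1/(39915 + sqrt(78 + 2*(-24))) = 1/(39915 + sqrt(78 - 48)) = 1/(39915 + sqrt(30))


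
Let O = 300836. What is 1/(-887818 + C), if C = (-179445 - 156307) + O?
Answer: -1/922734 ≈ -1.0837e-6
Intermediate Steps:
C = -34916 (C = (-179445 - 156307) + 300836 = -335752 + 300836 = -34916)
1/(-887818 + C) = 1/(-887818 - 34916) = 1/(-922734) = -1/922734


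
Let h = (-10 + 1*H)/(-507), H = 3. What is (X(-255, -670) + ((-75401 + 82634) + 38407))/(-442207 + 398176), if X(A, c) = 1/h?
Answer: -319987/308217 ≈ -1.0382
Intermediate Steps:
h = 7/507 (h = (-10 + 1*3)/(-507) = (-10 + 3)*(-1/507) = -7*(-1/507) = 7/507 ≈ 0.013807)
X(A, c) = 507/7 (X(A, c) = 1/(7/507) = 507/7)
(X(-255, -670) + ((-75401 + 82634) + 38407))/(-442207 + 398176) = (507/7 + ((-75401 + 82634) + 38407))/(-442207 + 398176) = (507/7 + (7233 + 38407))/(-44031) = (507/7 + 45640)*(-1/44031) = (319987/7)*(-1/44031) = -319987/308217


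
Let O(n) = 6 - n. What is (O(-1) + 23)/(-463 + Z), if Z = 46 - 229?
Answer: -15/323 ≈ -0.046440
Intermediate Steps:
Z = -183
(O(-1) + 23)/(-463 + Z) = ((6 - 1*(-1)) + 23)/(-463 - 183) = ((6 + 1) + 23)/(-646) = (7 + 23)*(-1/646) = 30*(-1/646) = -15/323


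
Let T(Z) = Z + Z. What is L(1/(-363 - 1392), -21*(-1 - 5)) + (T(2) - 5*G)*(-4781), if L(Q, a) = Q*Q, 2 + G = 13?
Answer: 751005575776/3080025 ≈ 2.4383e+5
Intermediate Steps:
G = 11 (G = -2 + 13 = 11)
T(Z) = 2*Z
L(Q, a) = Q²
L(1/(-363 - 1392), -21*(-1 - 5)) + (T(2) - 5*G)*(-4781) = (1/(-363 - 1392))² + (2*2 - 5*11)*(-4781) = (1/(-1755))² + (4 - 55)*(-4781) = (-1/1755)² - 51*(-4781) = 1/3080025 + 243831 = 751005575776/3080025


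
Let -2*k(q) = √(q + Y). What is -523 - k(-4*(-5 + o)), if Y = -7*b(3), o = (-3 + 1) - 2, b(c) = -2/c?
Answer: -523 + √366/6 ≈ -519.81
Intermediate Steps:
o = -4 (o = -2 - 2 = -4)
Y = 14/3 (Y = -(-14)/3 = -7*(-⅔) = 14/3 ≈ 4.6667)
k(q) = -√(14/3 + q)/2 (k(q) = -√(q + 14/3)/2 = -√(14/3 + q)/2)
-523 - k(-4*(-5 + o)) = -523 - (-1)*√(42 + 9*(-4*(-5 - 4)))/6 = -523 - (-1)*√(42 + 9*(-4*(-9)))/6 = -523 - (-1)*√(42 + 9*36)/6 = -523 - (-1)*√(42 + 324)/6 = -523 - (-1)*√366/6 = -523 + √366/6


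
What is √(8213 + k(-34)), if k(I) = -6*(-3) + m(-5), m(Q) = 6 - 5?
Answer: 14*√42 ≈ 90.730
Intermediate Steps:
m(Q) = 1
k(I) = 19 (k(I) = -6*(-3) + 1 = 18 + 1 = 19)
√(8213 + k(-34)) = √(8213 + 19) = √8232 = 14*√42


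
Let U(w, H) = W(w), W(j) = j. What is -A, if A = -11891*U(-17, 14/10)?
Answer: -202147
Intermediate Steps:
U(w, H) = w
A = 202147 (A = -11891*(-17) = 202147)
-A = -1*202147 = -202147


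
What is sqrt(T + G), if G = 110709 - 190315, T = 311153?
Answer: sqrt(231547) ≈ 481.19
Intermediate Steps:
G = -79606
sqrt(T + G) = sqrt(311153 - 79606) = sqrt(231547)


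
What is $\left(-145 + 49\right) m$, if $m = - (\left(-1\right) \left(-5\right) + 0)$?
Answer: $480$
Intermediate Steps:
$m = -5$ ($m = - (5 + 0) = \left(-1\right) 5 = -5$)
$\left(-145 + 49\right) m = \left(-145 + 49\right) \left(-5\right) = \left(-96\right) \left(-5\right) = 480$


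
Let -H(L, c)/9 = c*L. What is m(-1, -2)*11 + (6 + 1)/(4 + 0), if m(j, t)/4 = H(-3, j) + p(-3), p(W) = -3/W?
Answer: -4569/4 ≈ -1142.3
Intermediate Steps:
H(L, c) = -9*L*c (H(L, c) = -9*c*L = -9*L*c)
m(j, t) = 4 + 108*j (m(j, t) = 4*(-9*(-3)*j - 3/(-3)) = 4*(27*j - 3*(-1/3)) = 4*(27*j + 1) = 4*(1 + 27*j) = 4 + 108*j)
m(-1, -2)*11 + (6 + 1)/(4 + 0) = (4 + 108*(-1))*11 + (6 + 1)/(4 + 0) = (4 - 108)*11 + 7/4 = -104*11 + 7*(1/4) = -1144 + 7/4 = -4569/4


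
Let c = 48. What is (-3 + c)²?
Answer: 2025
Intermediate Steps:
(-3 + c)² = (-3 + 48)² = 45² = 2025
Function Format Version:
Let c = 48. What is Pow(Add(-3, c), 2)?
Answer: 2025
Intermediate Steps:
Pow(Add(-3, c), 2) = Pow(Add(-3, 48), 2) = Pow(45, 2) = 2025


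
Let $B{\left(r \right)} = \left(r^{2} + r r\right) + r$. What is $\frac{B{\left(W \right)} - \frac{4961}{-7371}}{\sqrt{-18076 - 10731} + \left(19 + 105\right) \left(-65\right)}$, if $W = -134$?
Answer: $- \frac{163509251380}{36850694769} - \frac{263724599 i \sqrt{28807}}{479059031997} \approx -4.4371 - 0.093435 i$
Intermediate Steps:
$B{\left(r \right)} = r + 2 r^{2}$ ($B{\left(r \right)} = \left(r^{2} + r^{2}\right) + r = 2 r^{2} + r = r + 2 r^{2}$)
$\frac{B{\left(W \right)} - \frac{4961}{-7371}}{\sqrt{-18076 - 10731} + \left(19 + 105\right) \left(-65\right)} = \frac{- 134 \left(1 + 2 \left(-134\right)\right) - \frac{4961}{-7371}}{\sqrt{-18076 - 10731} + \left(19 + 105\right) \left(-65\right)} = \frac{- 134 \left(1 - 268\right) - - \frac{4961}{7371}}{\sqrt{-18076 - 10731} + 124 \left(-65\right)} = \frac{\left(-134\right) \left(-267\right) + \frac{4961}{7371}}{\sqrt{-18076 - 10731} - 8060} = \frac{35778 + \frac{4961}{7371}}{\sqrt{-28807} - 8060} = \frac{263724599}{7371 \left(i \sqrt{28807} - 8060\right)} = \frac{263724599}{7371 \left(-8060 + i \sqrt{28807}\right)}$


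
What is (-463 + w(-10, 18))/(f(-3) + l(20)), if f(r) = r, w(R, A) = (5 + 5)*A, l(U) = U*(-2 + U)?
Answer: -283/357 ≈ -0.79272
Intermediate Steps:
w(R, A) = 10*A
(-463 + w(-10, 18))/(f(-3) + l(20)) = (-463 + 10*18)/(-3 + 20*(-2 + 20)) = (-463 + 180)/(-3 + 20*18) = -283/(-3 + 360) = -283/357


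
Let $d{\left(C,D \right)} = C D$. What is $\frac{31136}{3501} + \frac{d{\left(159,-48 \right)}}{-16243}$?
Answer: $\frac{532461680}{56866743} \approx 9.3633$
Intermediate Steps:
$\frac{31136}{3501} + \frac{d{\left(159,-48 \right)}}{-16243} = \frac{31136}{3501} + \frac{159 \left(-48\right)}{-16243} = 31136 \cdot \frac{1}{3501} - - \frac{7632}{16243} = \frac{31136}{3501} + \frac{7632}{16243} = \frac{532461680}{56866743}$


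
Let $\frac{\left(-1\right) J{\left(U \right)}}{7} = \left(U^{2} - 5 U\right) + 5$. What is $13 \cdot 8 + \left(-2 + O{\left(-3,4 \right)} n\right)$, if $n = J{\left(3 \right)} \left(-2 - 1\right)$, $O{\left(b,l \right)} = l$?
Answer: $18$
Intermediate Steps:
$J{\left(U \right)} = -35 - 7 U^{2} + 35 U$ ($J{\left(U \right)} = - 7 \left(\left(U^{2} - 5 U\right) + 5\right) = - 7 \left(5 + U^{2} - 5 U\right) = -35 - 7 U^{2} + 35 U$)
$n = -21$ ($n = \left(-35 - 7 \cdot 3^{2} + 35 \cdot 3\right) \left(-2 - 1\right) = \left(-35 - 63 + 105\right) \left(-3\right) = 7 \left(-3\right) = -21$)
$13 \cdot 8 + \left(-2 + O{\left(-3,4 \right)} n\right) = 13 \cdot 8 + \left(-2 + 4 \left(-21\right)\right) = 104 - 86 = 18$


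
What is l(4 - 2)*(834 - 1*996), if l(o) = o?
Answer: -324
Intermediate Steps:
l(4 - 2)*(834 - 1*996) = (4 - 2)*(834 - 1*996) = 2*(834 - 996) = 2*(-162) = -324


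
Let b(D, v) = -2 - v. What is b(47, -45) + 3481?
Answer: 3524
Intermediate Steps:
b(47, -45) + 3481 = (-2 - 1*(-45)) + 3481 = (-2 + 45) + 3481 = 43 + 3481 = 3524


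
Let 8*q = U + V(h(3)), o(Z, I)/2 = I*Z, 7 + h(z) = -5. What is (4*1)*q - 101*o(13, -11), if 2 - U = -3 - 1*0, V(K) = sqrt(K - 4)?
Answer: 57777/2 + 2*I ≈ 28889.0 + 2.0*I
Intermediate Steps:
h(z) = -12 (h(z) = -7 - 5 = -12)
o(Z, I) = 2*I*Z (o(Z, I) = 2*(I*Z) = 2*I*Z)
V(K) = sqrt(-4 + K)
U = 5 (U = 2 - (-3 - 1*0) = 2 - (-3 + 0) = 2 - 1*(-3) = 2 + 3 = 5)
q = 5/8 + I/2 (q = (5 + sqrt(-4 - 12))/8 = (5 + sqrt(-16))/8 = (5 + 4*I)/8 = 5/8 + I/2 ≈ 0.625 + 0.5*I)
(4*1)*q - 101*o(13, -11) = (4*1)*(5/8 + I/2) - 202*(-11)*13 = 4*(5/8 + I/2) - 101*(-286) = (5/2 + 2*I) + 28886 = 57777/2 + 2*I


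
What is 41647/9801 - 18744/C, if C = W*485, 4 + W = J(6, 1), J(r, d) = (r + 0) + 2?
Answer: -25728691/4753485 ≈ -5.4126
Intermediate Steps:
J(r, d) = 2 + r (J(r, d) = r + 2 = 2 + r)
W = 4 (W = -4 + (2 + 6) = -4 + 8 = 4)
C = 1940 (C = 4*485 = 1940)
41647/9801 - 18744/C = 41647/9801 - 18744/1940 = 41647*(1/9801) - 18744*1/1940 = 41647/9801 - 4686/485 = -25728691/4753485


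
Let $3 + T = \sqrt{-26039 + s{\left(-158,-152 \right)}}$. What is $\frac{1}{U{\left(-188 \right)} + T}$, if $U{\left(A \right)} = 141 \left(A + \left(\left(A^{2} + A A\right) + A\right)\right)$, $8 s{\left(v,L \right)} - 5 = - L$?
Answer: $\frac{26437304}{262099141115041} - \frac{2 i \sqrt{416310}}{786297423345123} \approx 1.0087 \cdot 10^{-7} - 1.6412 \cdot 10^{-12} i$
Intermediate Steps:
$s{\left(v,L \right)} = \frac{5}{8} - \frac{L}{8}$ ($s{\left(v,L \right)} = \frac{5}{8} + \frac{\left(-1\right) L}{8} = \frac{5}{8} - \frac{L}{8}$)
$U{\left(A \right)} = 282 A + 282 A^{2}$ ($U{\left(A \right)} = 141 \left(A + \left(\left(A^{2} + A^{2}\right) + A\right)\right) = 141 \left(A + \left(2 A^{2} + A\right)\right) = 141 \left(A + \left(A + 2 A^{2}\right)\right) = 141 \left(2 A + 2 A^{2}\right) = 282 A + 282 A^{2}$)
$T = -3 + \frac{i \sqrt{416310}}{4}$ ($T = -3 + \sqrt{-26039 + \left(\frac{5}{8} - -19\right)} = -3 + \sqrt{-26039 + \left(\frac{5}{8} + 19\right)} = -3 + \sqrt{-26039 + \frac{157}{8}} = -3 + \sqrt{- \frac{208155}{8}} = -3 + \frac{i \sqrt{416310}}{4} \approx -3.0 + 161.31 i$)
$\frac{1}{U{\left(-188 \right)} + T} = \frac{1}{282 \left(-188\right) \left(1 - 188\right) - \left(3 - \frac{i \sqrt{416310}}{4}\right)} = \frac{1}{282 \left(-188\right) \left(-187\right) - \left(3 - \frac{i \sqrt{416310}}{4}\right)} = \frac{1}{9913992 - \left(3 - \frac{i \sqrt{416310}}{4}\right)} = \frac{1}{9913989 + \frac{i \sqrt{416310}}{4}}$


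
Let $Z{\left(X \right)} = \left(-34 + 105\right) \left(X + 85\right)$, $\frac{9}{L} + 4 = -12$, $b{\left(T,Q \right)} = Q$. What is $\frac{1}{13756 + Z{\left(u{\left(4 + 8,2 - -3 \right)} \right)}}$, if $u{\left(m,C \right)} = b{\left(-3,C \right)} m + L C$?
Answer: $\frac{16}{381621} \approx 4.1926 \cdot 10^{-5}$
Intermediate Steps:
$L = - \frac{9}{16}$ ($L = \frac{9}{-4 - 12} = \frac{9}{-16} = 9 \left(- \frac{1}{16}\right) = - \frac{9}{16} \approx -0.5625$)
$u{\left(m,C \right)} = - \frac{9 C}{16} + C m$ ($u{\left(m,C \right)} = C m - \frac{9 C}{16} = - \frac{9 C}{16} + C m$)
$Z{\left(X \right)} = 6035 + 71 X$ ($Z{\left(X \right)} = 71 \left(85 + X\right) = 6035 + 71 X$)
$\frac{1}{13756 + Z{\left(u{\left(4 + 8,2 - -3 \right)} \right)}} = \frac{1}{13756 + \left(6035 + 71 \frac{\left(2 - -3\right) \left(-9 + 16 \left(4 + 8\right)\right)}{16}\right)} = \frac{1}{13756 + \left(6035 + 71 \frac{\left(2 + 3\right) \left(-9 + 16 \cdot 12\right)}{16}\right)} = \frac{1}{13756 + \left(6035 + 71 \cdot \frac{1}{16} \cdot 5 \left(-9 + 192\right)\right)} = \frac{1}{13756 + \left(6035 + 71 \cdot \frac{1}{16} \cdot 5 \cdot 183\right)} = \frac{1}{13756 + \left(6035 + 71 \cdot \frac{915}{16}\right)} = \frac{1}{13756 + \left(6035 + \frac{64965}{16}\right)} = \frac{1}{13756 + \frac{161525}{16}} = \frac{1}{\frac{381621}{16}} = \frac{16}{381621}$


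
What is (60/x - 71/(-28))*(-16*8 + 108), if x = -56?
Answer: -205/7 ≈ -29.286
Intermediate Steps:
(60/x - 71/(-28))*(-16*8 + 108) = (60/(-56) - 71/(-28))*(-16*8 + 108) = (60*(-1/56) - 71*(-1/28))*(-128 + 108) = (-15/14 + 71/28)*(-20) = (41/28)*(-20) = -205/7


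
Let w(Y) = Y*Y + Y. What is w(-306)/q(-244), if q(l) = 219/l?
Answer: -7590840/73 ≈ -1.0398e+5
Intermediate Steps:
w(Y) = Y + Y² (w(Y) = Y² + Y = Y + Y²)
w(-306)/q(-244) = (-306*(1 - 306))/((219/(-244))) = (-306*(-305))/((219*(-1/244))) = 93330/(-219/244) = 93330*(-244/219) = -7590840/73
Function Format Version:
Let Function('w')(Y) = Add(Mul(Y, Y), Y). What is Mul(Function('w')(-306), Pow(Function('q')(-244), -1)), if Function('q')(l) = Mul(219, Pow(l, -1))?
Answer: Rational(-7590840, 73) ≈ -1.0398e+5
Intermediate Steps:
Function('w')(Y) = Add(Y, Pow(Y, 2)) (Function('w')(Y) = Add(Pow(Y, 2), Y) = Add(Y, Pow(Y, 2)))
Mul(Function('w')(-306), Pow(Function('q')(-244), -1)) = Mul(Mul(-306, Add(1, -306)), Pow(Mul(219, Pow(-244, -1)), -1)) = Mul(Mul(-306, -305), Pow(Mul(219, Rational(-1, 244)), -1)) = Mul(93330, Pow(Rational(-219, 244), -1)) = Mul(93330, Rational(-244, 219)) = Rational(-7590840, 73)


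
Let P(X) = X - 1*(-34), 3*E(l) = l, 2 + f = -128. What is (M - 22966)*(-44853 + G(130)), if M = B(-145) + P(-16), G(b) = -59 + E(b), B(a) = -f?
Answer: 1023813236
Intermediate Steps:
f = -130 (f = -2 - 128 = -130)
E(l) = l/3
P(X) = 34 + X (P(X) = X + 34 = 34 + X)
B(a) = 130 (B(a) = -1*(-130) = 130)
G(b) = -59 + b/3
M = 148 (M = 130 + (34 - 16) = 130 + 18 = 148)
(M - 22966)*(-44853 + G(130)) = (148 - 22966)*(-44853 + (-59 + (⅓)*130)) = -22818*(-44853 + (-59 + 130/3)) = -22818*(-44853 - 47/3) = -22818*(-134606/3) = 1023813236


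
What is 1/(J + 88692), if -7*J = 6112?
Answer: 7/614732 ≈ 1.1387e-5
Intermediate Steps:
J = -6112/7 (J = -⅐*6112 = -6112/7 ≈ -873.14)
1/(J + 88692) = 1/(-6112/7 + 88692) = 1/(614732/7) = 7/614732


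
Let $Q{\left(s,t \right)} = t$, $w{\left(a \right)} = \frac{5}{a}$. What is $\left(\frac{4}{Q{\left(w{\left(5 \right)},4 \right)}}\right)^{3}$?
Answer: $1$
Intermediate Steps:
$\left(\frac{4}{Q{\left(w{\left(5 \right)},4 \right)}}\right)^{3} = \left(\frac{4}{4}\right)^{3} = \left(4 \cdot \frac{1}{4}\right)^{3} = 1^{3} = 1$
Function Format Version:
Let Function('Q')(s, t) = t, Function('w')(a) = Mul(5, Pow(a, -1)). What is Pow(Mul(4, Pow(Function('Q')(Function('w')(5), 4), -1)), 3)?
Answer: 1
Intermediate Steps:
Pow(Mul(4, Pow(Function('Q')(Function('w')(5), 4), -1)), 3) = Pow(Mul(4, Pow(4, -1)), 3) = Pow(Mul(4, Rational(1, 4)), 3) = Pow(1, 3) = 1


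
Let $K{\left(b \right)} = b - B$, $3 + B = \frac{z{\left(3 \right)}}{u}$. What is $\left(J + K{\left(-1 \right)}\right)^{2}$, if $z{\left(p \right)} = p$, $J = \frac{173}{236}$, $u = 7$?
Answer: $\frac{14493249}{2729104} \approx 5.3106$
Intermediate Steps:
$J = \frac{173}{236}$ ($J = 173 \cdot \frac{1}{236} = \frac{173}{236} \approx 0.73305$)
$B = - \frac{18}{7}$ ($B = -3 + \frac{3}{7} = - \frac{18}{7} \approx -2.5714$)
$K{\left(b \right)} = \frac{18}{7} + b$ ($K{\left(b \right)} = b - - \frac{18}{7} = b + \frac{18}{7} = \frac{18}{7} + b$)
$\left(J + K{\left(-1 \right)}\right)^{2} = \left(\frac{173}{236} + \left(\frac{18}{7} - 1\right)\right)^{2} = \left(\frac{173}{236} + \frac{11}{7}\right)^{2} = \left(\frac{3807}{1652}\right)^{2} = \frac{14493249}{2729104}$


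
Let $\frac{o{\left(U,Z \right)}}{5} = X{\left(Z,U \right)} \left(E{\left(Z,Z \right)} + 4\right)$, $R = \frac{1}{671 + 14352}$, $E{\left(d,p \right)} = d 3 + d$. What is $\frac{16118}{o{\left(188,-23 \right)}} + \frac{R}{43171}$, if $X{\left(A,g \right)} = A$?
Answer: $\frac{227249060309}{142682745260} \approx 1.5927$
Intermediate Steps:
$E{\left(d,p \right)} = 4 d$ ($E{\left(d,p \right)} = 3 d + d = 4 d$)
$R = \frac{1}{15023} \approx 6.6565 \cdot 10^{-5}$
$o{\left(U,Z \right)} = 5 Z \left(4 + 4 Z\right)$ ($o{\left(U,Z \right)} = 5 Z \left(4 Z + 4\right) = 5 Z \left(4 + 4 Z\right)$)
$\frac{16118}{o{\left(188,-23 \right)}} + \frac{R}{43171} = \frac{16118}{20 \left(-23\right) \left(1 - 23\right)} + \frac{1}{15023 \cdot 43171} = \frac{16118}{20 \left(-23\right) \left(-22\right)} + \frac{1}{15023} \cdot \frac{1}{43171} = \frac{16118}{10120} + \frac{1}{648557933} = 16118 \cdot \frac{1}{10120} + \frac{1}{648557933} = \frac{8059}{5060} + \frac{1}{648557933} = \frac{227249060309}{142682745260}$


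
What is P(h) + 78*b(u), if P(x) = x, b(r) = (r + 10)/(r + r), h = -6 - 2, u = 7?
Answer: 607/7 ≈ 86.714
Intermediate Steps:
h = -8
b(r) = (10 + r)/(2*r) (b(r) = (10 + r)/((2*r)) = (10 + r)*(1/(2*r)) = (10 + r)/(2*r))
P(h) + 78*b(u) = -8 + 78*((½)*(10 + 7)/7) = -8 + 78*((½)*(⅐)*17) = -8 + 78*(17/14) = -8 + 663/7 = 607/7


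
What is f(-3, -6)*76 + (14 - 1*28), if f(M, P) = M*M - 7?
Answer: 138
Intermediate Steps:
f(M, P) = -7 + M² (f(M, P) = M² - 7 = -7 + M²)
f(-3, -6)*76 + (14 - 1*28) = (-7 + (-3)²)*76 + (14 - 1*28) = (-7 + 9)*76 + (14 - 28) = 2*76 - 14 = 152 - 14 = 138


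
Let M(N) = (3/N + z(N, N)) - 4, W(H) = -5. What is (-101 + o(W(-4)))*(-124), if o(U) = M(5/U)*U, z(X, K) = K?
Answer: 7564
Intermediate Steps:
M(N) = -4 + N + 3/N (M(N) = (3/N + N) - 4 = (N + 3/N) - 4 = -4 + N + 3/N)
o(U) = U*(-4 + 5/U + 3*U/5) (o(U) = (-4 + 5/U + 3/((5/U)))*U = (-4 + 5/U + 3*(U/5))*U = (-4 + 5/U + 3*U/5)*U = U*(-4 + 5/U + 3*U/5))
(-101 + o(W(-4)))*(-124) = (-101 + (5 + (1/5)*(-5)*(-20 + 3*(-5))))*(-124) = (-101 + (5 + (1/5)*(-5)*(-20 - 15)))*(-124) = (-101 + (5 + (1/5)*(-5)*(-35)))*(-124) = (-101 + (5 + 35))*(-124) = (-101 + 40)*(-124) = -61*(-124) = 7564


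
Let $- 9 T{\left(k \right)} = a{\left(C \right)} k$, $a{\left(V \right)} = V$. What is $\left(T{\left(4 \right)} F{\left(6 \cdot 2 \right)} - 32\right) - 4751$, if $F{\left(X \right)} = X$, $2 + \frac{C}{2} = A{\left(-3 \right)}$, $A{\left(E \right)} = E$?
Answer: $- \frac{14189}{3} \approx -4729.7$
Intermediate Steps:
$C = -10$ ($C = -4 + 2 \left(-3\right) = -4 - 6 = -10$)
$T{\left(k \right)} = \frac{10 k}{9}$ ($T{\left(k \right)} = - \frac{\left(-10\right) k}{9} = \frac{10 k}{9}$)
$\left(T{\left(4 \right)} F{\left(6 \cdot 2 \right)} - 32\right) - 4751 = \left(\frac{10}{9} \cdot 4 \cdot 6 \cdot 2 - 32\right) - 4751 = \left(\frac{40}{9} \cdot 12 - 32\right) - 4751 = \left(\frac{160}{3} - 32\right) - 4751 = \frac{64}{3} - 4751 = - \frac{14189}{3}$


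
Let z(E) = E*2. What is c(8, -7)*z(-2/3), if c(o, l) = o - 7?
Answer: -4/3 ≈ -1.3333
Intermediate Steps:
c(o, l) = -7 + o
z(E) = 2*E
c(8, -7)*z(-2/3) = (-7 + 8)*(2*(-2/3)) = 1*(2*(-2*⅓)) = 1*(2*(-⅔)) = 1*(-4/3) = -4/3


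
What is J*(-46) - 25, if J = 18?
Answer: -853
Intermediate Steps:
J*(-46) - 25 = 18*(-46) - 25 = -828 - 25 = -853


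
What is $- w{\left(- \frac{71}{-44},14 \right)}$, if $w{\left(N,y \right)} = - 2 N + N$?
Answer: $\frac{71}{44} \approx 1.6136$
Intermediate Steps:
$w{\left(N,y \right)} = - N$
$- w{\left(- \frac{71}{-44},14 \right)} = - \left(-1\right) \left(- \frac{71}{-44}\right) = - \left(-1\right) \left(\left(-71\right) \left(- \frac{1}{44}\right)\right) = - \frac{\left(-1\right) 71}{44} = \left(-1\right) \left(- \frac{71}{44}\right) = \frac{71}{44}$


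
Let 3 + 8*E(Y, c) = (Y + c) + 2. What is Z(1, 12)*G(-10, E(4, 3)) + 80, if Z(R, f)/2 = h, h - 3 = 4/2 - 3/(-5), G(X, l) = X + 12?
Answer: 512/5 ≈ 102.40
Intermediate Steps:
E(Y, c) = -⅛ + Y/8 + c/8 (E(Y, c) = -3/8 + ((Y + c) + 2)/8 = -3/8 + (2 + Y + c)/8 = -3/8 + (¼ + Y/8 + c/8) = -⅛ + Y/8 + c/8)
G(X, l) = 12 + X
h = 28/5 (h = 3 + (4/2 - 3/(-5)) = 3 + (4*(½) - 3*(-⅕)) = 3 + (2 + ⅗) = 3 + 13/5 = 28/5 ≈ 5.6000)
Z(R, f) = 56/5 (Z(R, f) = 2*(28/5) = 56/5)
Z(1, 12)*G(-10, E(4, 3)) + 80 = 56*(12 - 10)/5 + 80 = (56/5)*2 + 80 = 112/5 + 80 = 512/5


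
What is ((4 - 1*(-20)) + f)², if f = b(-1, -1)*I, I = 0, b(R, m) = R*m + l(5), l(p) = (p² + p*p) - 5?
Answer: 576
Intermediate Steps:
l(p) = -5 + 2*p² (l(p) = (p² + p²) - 5 = 2*p² - 5 = -5 + 2*p²)
b(R, m) = 45 + R*m (b(R, m) = R*m + (-5 + 2*5²) = R*m + (-5 + 2*25) = R*m + (-5 + 50) = R*m + 45 = 45 + R*m)
f = 0 (f = (45 - 1*(-1))*0 = (45 + 1)*0 = 46*0 = 0)
((4 - 1*(-20)) + f)² = ((4 - 1*(-20)) + 0)² = ((4 + 20) + 0)² = (24 + 0)² = 24² = 576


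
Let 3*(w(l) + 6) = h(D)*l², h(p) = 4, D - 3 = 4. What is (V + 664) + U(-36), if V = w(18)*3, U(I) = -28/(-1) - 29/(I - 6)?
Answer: 82769/42 ≈ 1970.7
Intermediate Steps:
D = 7 (D = 3 + 4 = 7)
w(l) = -6 + 4*l²/3 (w(l) = -6 + (4*l²)/3 = -6 + 4*l²/3)
U(I) = 28 - 29/(-6 + I) (U(I) = -28*(-1) - 29/(-6 + I) = 28 - 29/(-6 + I))
V = 1278 (V = (-6 + (4/3)*18²)*3 = (-6 + (4/3)*324)*3 = (-6 + 432)*3 = 426*3 = 1278)
(V + 664) + U(-36) = (1278 + 664) + (-197 + 28*(-36))/(-6 - 36) = 1942 + (-197 - 1008)/(-42) = 1942 - 1/42*(-1205) = 1942 + 1205/42 = 82769/42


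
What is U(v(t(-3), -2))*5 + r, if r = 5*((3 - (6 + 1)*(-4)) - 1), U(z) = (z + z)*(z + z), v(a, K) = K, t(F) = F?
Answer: 230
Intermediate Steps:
U(z) = 4*z² (U(z) = (2*z)*(2*z) = 4*z²)
r = 150 (r = 5*((3 - 7*(-4)) - 1) = 5*((3 - 1*(-28)) - 1) = 5*((3 + 28) - 1) = 5*(31 - 1) = 5*30 = 150)
U(v(t(-3), -2))*5 + r = (4*(-2)²)*5 + 150 = (4*4)*5 + 150 = 16*5 + 150 = 80 + 150 = 230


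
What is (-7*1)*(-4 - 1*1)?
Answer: 35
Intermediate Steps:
(-7*1)*(-4 - 1*1) = -7*(-4 - 1) = -7*(-5) = 35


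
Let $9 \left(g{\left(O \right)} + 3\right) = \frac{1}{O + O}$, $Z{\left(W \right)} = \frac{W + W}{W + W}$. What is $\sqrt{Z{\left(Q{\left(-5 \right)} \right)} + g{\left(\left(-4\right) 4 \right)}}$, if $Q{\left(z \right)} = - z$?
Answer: $\frac{i \sqrt{1154}}{24} \approx 1.4154 i$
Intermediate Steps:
$Z{\left(W \right)} = 1$ ($Z{\left(W \right)} = \frac{2 W}{2 W} = 2 W \frac{1}{2 W} = 1$)
$g{\left(O \right)} = -3 + \frac{1}{18 O}$ ($g{\left(O \right)} = -3 + \frac{1}{9 \left(O + O\right)} = -3 + \frac{1}{9 \cdot 2 O} = -3 + \frac{\frac{1}{2} \frac{1}{O}}{9} = -3 + \frac{1}{18 O}$)
$\sqrt{Z{\left(Q{\left(-5 \right)} \right)} + g{\left(\left(-4\right) 4 \right)}} = \sqrt{1 - \left(3 - \frac{1}{18 \left(\left(-4\right) 4\right)}\right)} = \sqrt{1 - \left(3 - \frac{1}{18 \left(-16\right)}\right)} = \sqrt{1 + \left(-3 + \frac{1}{18} \left(- \frac{1}{16}\right)\right)} = \sqrt{1 - \frac{865}{288}} = \sqrt{- \frac{577}{288}} = \frac{i \sqrt{1154}}{24}$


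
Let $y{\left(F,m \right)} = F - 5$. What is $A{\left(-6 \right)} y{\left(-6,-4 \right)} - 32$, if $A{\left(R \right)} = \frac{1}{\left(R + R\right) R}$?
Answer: $- \frac{2315}{72} \approx -32.153$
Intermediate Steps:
$y{\left(F,m \right)} = -5 + F$
$A{\left(R \right)} = \frac{1}{2 R^{2}}$ ($A{\left(R \right)} = \frac{1}{2 R R} = \frac{\frac{1}{2} \frac{1}{R}}{R} = \frac{1}{2 R^{2}}$)
$A{\left(-6 \right)} y{\left(-6,-4 \right)} - 32 = \frac{1}{2 \cdot 36} \left(-5 - 6\right) - 32 = \frac{1}{2} \cdot \frac{1}{36} \left(-11\right) - 32 = \frac{1}{72} \left(-11\right) - 32 = - \frac{11}{72} - 32 = - \frac{2315}{72}$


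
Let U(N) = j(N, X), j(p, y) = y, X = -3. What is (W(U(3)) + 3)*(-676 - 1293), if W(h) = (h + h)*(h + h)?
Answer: -76791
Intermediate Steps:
U(N) = -3
W(h) = 4*h**2 (W(h) = (2*h)*(2*h) = 4*h**2)
(W(U(3)) + 3)*(-676 - 1293) = (4*(-3)**2 + 3)*(-676 - 1293) = (4*9 + 3)*(-1969) = (36 + 3)*(-1969) = 39*(-1969) = -76791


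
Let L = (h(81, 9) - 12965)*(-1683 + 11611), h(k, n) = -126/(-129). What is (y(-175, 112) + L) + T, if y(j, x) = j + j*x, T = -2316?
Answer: -5535343297/43 ≈ -1.2873e+8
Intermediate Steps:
h(k, n) = 42/43 (h(k, n) = -126*(-1/129) = 42/43)
L = -5534393384/43 (L = (42/43 - 12965)*(-1683 + 11611) = -557453/43*9928 = -5534393384/43 ≈ -1.2871e+8)
(y(-175, 112) + L) + T = (-175*(1 + 112) - 5534393384/43) - 2316 = (-175*113 - 5534393384/43) - 2316 = (-19775 - 5534393384/43) - 2316 = -5535243709/43 - 2316 = -5535343297/43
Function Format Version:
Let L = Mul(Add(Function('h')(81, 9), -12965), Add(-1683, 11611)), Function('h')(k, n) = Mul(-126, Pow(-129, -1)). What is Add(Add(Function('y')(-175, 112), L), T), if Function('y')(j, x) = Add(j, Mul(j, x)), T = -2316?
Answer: Rational(-5535343297, 43) ≈ -1.2873e+8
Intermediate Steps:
Function('h')(k, n) = Rational(42, 43) (Function('h')(k, n) = Mul(-126, Rational(-1, 129)) = Rational(42, 43))
L = Rational(-5534393384, 43) (L = Mul(Add(Rational(42, 43), -12965), Add(-1683, 11611)) = Mul(Rational(-557453, 43), 9928) = Rational(-5534393384, 43) ≈ -1.2871e+8)
Add(Add(Function('y')(-175, 112), L), T) = Add(Add(Mul(-175, Add(1, 112)), Rational(-5534393384, 43)), -2316) = Add(Add(Mul(-175, 113), Rational(-5534393384, 43)), -2316) = Add(Add(-19775, Rational(-5534393384, 43)), -2316) = Add(Rational(-5535243709, 43), -2316) = Rational(-5535343297, 43)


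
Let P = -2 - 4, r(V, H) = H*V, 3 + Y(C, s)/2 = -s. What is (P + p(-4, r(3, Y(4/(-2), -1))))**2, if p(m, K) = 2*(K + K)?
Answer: 2916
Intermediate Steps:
Y(C, s) = -6 - 2*s (Y(C, s) = -6 + 2*(-s) = -6 - 2*s)
p(m, K) = 4*K (p(m, K) = 2*(2*K) = 4*K)
P = -6
(P + p(-4, r(3, Y(4/(-2), -1))))**2 = (-6 + 4*((-6 - 2*(-1))*3))**2 = (-6 + 4*((-6 + 2)*3))**2 = (-6 + 4*(-4*3))**2 = (-6 + 4*(-12))**2 = (-6 - 48)**2 = (-54)**2 = 2916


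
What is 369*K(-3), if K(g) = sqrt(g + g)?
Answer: 369*I*sqrt(6) ≈ 903.86*I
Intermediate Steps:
K(g) = sqrt(2)*sqrt(g) (K(g) = sqrt(2*g) = sqrt(2)*sqrt(g))
369*K(-3) = 369*(sqrt(2)*sqrt(-3)) = 369*(sqrt(2)*(I*sqrt(3))) = 369*(I*sqrt(6)) = 369*I*sqrt(6)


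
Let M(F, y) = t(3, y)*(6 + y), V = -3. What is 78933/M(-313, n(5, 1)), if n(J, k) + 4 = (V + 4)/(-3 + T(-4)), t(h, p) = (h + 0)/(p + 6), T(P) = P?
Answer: 26311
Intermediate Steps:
t(h, p) = h/(6 + p)
n(J, k) = -29/7 (n(J, k) = -4 + (-3 + 4)/(-3 - 4) = -4 + 1/(-7) = -4 + 1*(-⅐) = -4 - ⅐ = -29/7)
M(F, y) = 3 (M(F, y) = (3/(6 + y))*(6 + y) = 3)
78933/M(-313, n(5, 1)) = 78933/3 = 78933*(⅓) = 26311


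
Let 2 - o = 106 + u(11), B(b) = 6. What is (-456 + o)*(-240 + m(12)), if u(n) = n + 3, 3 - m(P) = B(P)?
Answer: 139482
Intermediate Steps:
m(P) = -3 (m(P) = 3 - 1*6 = 3 - 6 = -3)
u(n) = 3 + n
o = -118 (o = 2 - (106 + (3 + 11)) = 2 - (106 + 14) = 2 - 1*120 = 2 - 120 = -118)
(-456 + o)*(-240 + m(12)) = (-456 - 118)*(-240 - 3) = -574*(-243) = 139482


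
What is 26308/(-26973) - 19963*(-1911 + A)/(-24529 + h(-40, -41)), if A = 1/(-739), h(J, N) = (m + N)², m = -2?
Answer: -939349536553/558125316 ≈ -1683.0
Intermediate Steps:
h(J, N) = (-2 + N)²
A = -1/739 ≈ -0.0013532
26308/(-26973) - 19963*(-1911 + A)/(-24529 + h(-40, -41)) = 26308/(-26973) - 19963*(-1911 - 1/739)/(-24529 + (-2 - 41)²) = 26308*(-1/26973) - 19963*(-1412230/(739*(-24529 + (-43)²))) = -26308/26973 - 19963*(-1412230/(739*(-24529 + 1849))) = -26308/26973 - 19963/((-22680*(-739/1412230))) = -26308/26973 - 19963/1676052/141223 = -26308/26973 - 19963*141223/1676052 = -26308/26973 - 2819234749/1676052 = -939349536553/558125316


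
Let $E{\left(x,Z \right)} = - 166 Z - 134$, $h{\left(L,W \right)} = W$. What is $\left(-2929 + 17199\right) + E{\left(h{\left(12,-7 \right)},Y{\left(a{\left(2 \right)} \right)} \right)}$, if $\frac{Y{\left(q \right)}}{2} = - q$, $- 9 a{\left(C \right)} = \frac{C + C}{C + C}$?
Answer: $\frac{126892}{9} \approx 14099.0$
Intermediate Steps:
$a{\left(C \right)} = - \frac{1}{9}$ ($a{\left(C \right)} = - \frac{\left(C + C\right) \frac{1}{C + C}}{9} = - \frac{2 C \frac{1}{2 C}}{9} = \left(- \frac{1}{9}\right) 1 = - \frac{1}{9}$)
$Y{\left(q \right)} = - 2 q$ ($Y{\left(q \right)} = 2 \left(- q\right) = - 2 q$)
$E{\left(x,Z \right)} = -134 - 166 Z$
$\left(-2929 + 17199\right) + E{\left(h{\left(12,-7 \right)},Y{\left(a{\left(2 \right)} \right)} \right)} = \left(-2929 + 17199\right) - \left(134 + 166 \left(\left(-2\right) \left(- \frac{1}{9}\right)\right)\right) = 14270 - \frac{1538}{9} = \frac{126892}{9}$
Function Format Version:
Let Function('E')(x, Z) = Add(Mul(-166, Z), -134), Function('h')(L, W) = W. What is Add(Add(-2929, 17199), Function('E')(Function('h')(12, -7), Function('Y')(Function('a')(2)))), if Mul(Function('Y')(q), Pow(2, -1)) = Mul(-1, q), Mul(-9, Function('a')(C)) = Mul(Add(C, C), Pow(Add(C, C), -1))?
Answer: Rational(126892, 9) ≈ 14099.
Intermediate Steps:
Function('a')(C) = Rational(-1, 9) (Function('a')(C) = Mul(Rational(-1, 9), Mul(Add(C, C), Pow(Add(C, C), -1))) = Mul(Rational(-1, 9), Mul(Mul(2, C), Pow(Mul(2, C), -1))) = Mul(Rational(-1, 9), Mul(Mul(2, C), Mul(Rational(1, 2), Pow(C, -1)))) = Mul(Rational(-1, 9), 1) = Rational(-1, 9))
Function('Y')(q) = Mul(-2, q) (Function('Y')(q) = Mul(2, Mul(-1, q)) = Mul(-2, q))
Function('E')(x, Z) = Add(-134, Mul(-166, Z))
Add(Add(-2929, 17199), Function('E')(Function('h')(12, -7), Function('Y')(Function('a')(2)))) = Add(Add(-2929, 17199), Add(-134, Mul(-166, Mul(-2, Rational(-1, 9))))) = Add(14270, Add(-134, Mul(-166, Rational(2, 9)))) = Add(14270, Add(-134, Rational(-332, 9))) = Add(14270, Rational(-1538, 9)) = Rational(126892, 9)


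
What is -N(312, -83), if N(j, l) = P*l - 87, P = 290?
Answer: 24157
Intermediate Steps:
N(j, l) = -87 + 290*l (N(j, l) = 290*l - 87 = -87 + 290*l)
-N(312, -83) = -(-87 + 290*(-83)) = -(-87 - 24070) = -1*(-24157) = 24157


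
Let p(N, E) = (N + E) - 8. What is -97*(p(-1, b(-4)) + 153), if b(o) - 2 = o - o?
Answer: -14162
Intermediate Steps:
b(o) = 2 (b(o) = 2 + (o - o) = 2 + 0 = 2)
p(N, E) = -8 + E + N (p(N, E) = (E + N) - 8 = -8 + E + N)
-97*(p(-1, b(-4)) + 153) = -97*((-8 + 2 - 1) + 153) = -97*(-7 + 153) = -97*146 = -14162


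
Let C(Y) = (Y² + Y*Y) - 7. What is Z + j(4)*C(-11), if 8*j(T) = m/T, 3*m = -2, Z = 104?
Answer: 4757/48 ≈ 99.104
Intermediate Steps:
m = -⅔ (m = (⅓)*(-2) = -⅔ ≈ -0.66667)
j(T) = -1/(12*T) (j(T) = (-2/(3*T))/8 = -1/(12*T))
C(Y) = -7 + 2*Y² (C(Y) = (Y² + Y²) - 7 = 2*Y² - 7 = -7 + 2*Y²)
Z + j(4)*C(-11) = 104 + (-1/12/4)*(-7 + 2*(-11)²) = 104 + (-1/12*¼)*(-7 + 2*121) = 104 - (-7 + 242)/48 = 104 - 1/48*235 = 104 - 235/48 = 4757/48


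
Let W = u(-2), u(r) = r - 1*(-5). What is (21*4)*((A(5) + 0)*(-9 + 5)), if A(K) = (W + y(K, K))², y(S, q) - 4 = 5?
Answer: -48384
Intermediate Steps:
u(r) = 5 + r (u(r) = r + 5 = 5 + r)
y(S, q) = 9 (y(S, q) = 4 + 5 = 9)
W = 3 (W = 5 - 2 = 3)
A(K) = 144 (A(K) = (3 + 9)² = 12² = 144)
(21*4)*((A(5) + 0)*(-9 + 5)) = (21*4)*((144 + 0)*(-9 + 5)) = 84*(144*(-4)) = 84*(-576) = -48384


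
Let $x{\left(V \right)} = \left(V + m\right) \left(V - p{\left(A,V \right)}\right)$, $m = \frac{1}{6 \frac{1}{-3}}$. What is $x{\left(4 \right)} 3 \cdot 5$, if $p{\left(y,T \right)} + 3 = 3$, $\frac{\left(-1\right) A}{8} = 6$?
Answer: $210$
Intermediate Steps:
$A = -48$ ($A = \left(-8\right) 6 = -48$)
$p{\left(y,T \right)} = 0$ ($p{\left(y,T \right)} = -3 + 3 = 0$)
$m = - \frac{1}{2}$ ($m = \frac{1}{6 \left(- \frac{1}{3}\right)} = \frac{1}{-2} = - \frac{1}{2} \approx -0.5$)
$x{\left(V \right)} = V \left(- \frac{1}{2} + V\right)$ ($x{\left(V \right)} = \left(V - \frac{1}{2}\right) \left(V - 0\right) = \left(- \frac{1}{2} + V\right) \left(V + 0\right) = \left(- \frac{1}{2} + V\right) V = V \left(- \frac{1}{2} + V\right)$)
$x{\left(4 \right)} 3 \cdot 5 = 4 \left(- \frac{1}{2} + 4\right) 3 \cdot 5 = 4 \cdot \frac{7}{2} \cdot 3 \cdot 5 = 14 \cdot 3 \cdot 5 = 42 \cdot 5 = 210$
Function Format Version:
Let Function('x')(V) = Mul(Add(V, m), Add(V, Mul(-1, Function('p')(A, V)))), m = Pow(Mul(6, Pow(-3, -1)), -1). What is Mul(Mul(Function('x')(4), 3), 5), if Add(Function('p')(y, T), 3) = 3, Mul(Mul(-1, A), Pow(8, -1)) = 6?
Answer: 210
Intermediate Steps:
A = -48 (A = Mul(-8, 6) = -48)
Function('p')(y, T) = 0 (Function('p')(y, T) = Add(-3, 3) = 0)
m = Rational(-1, 2) (m = Pow(Mul(6, Rational(-1, 3)), -1) = Pow(-2, -1) = Rational(-1, 2) ≈ -0.50000)
Function('x')(V) = Mul(V, Add(Rational(-1, 2), V)) (Function('x')(V) = Mul(Add(V, Rational(-1, 2)), Add(V, Mul(-1, 0))) = Mul(Add(Rational(-1, 2), V), Add(V, 0)) = Mul(Add(Rational(-1, 2), V), V) = Mul(V, Add(Rational(-1, 2), V)))
Mul(Mul(Function('x')(4), 3), 5) = Mul(Mul(Mul(4, Add(Rational(-1, 2), 4)), 3), 5) = Mul(Mul(Mul(4, Rational(7, 2)), 3), 5) = Mul(Mul(14, 3), 5) = Mul(42, 5) = 210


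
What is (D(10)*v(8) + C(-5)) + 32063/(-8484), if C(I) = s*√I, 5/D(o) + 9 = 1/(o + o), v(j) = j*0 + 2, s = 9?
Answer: -7436077/1518636 + 9*I*√5 ≈ -4.8966 + 20.125*I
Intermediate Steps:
v(j) = 2 (v(j) = 0 + 2 = 2)
D(o) = 5/(-9 + 1/(2*o)) (D(o) = 5/(-9 + 1/(o + o)) = 5/(-9 + 1/(2*o)))
C(I) = 9*√I
(D(10)*v(8) + C(-5)) + 32063/(-8484) = (-10*10/(-1 + 18*10)*2 + 9*√(-5)) + 32063/(-8484) = (-10*10/(-1 + 180)*2 + 9*(I*√5)) + 32063*(-1/8484) = (-10*10/179*2 + 9*I*√5) - 32063/8484 = (-10*10*1/179*2 + 9*I*√5) - 32063/8484 = (-100/179*2 + 9*I*√5) - 32063/8484 = (-200/179 + 9*I*√5) - 32063/8484 = -7436077/1518636 + 9*I*√5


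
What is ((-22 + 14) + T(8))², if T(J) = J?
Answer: 0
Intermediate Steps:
((-22 + 14) + T(8))² = ((-22 + 14) + 8)² = (-8 + 8)² = 0² = 0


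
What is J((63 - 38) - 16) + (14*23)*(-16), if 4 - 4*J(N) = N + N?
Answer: -10311/2 ≈ -5155.5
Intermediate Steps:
J(N) = 1 - N/2 (J(N) = 1 - (N + N)/4 = 1 - N/2)
J((63 - 38) - 16) + (14*23)*(-16) = (1 - ((63 - 38) - 16)/2) + (14*23)*(-16) = (1 - (25 - 16)/2) + 322*(-16) = (1 - ½*9) - 5152 = (1 - 9/2) - 5152 = -7/2 - 5152 = -10311/2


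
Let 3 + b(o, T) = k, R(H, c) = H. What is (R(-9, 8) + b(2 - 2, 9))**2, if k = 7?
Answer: 25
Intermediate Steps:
b(o, T) = 4 (b(o, T) = -3 + 7 = 4)
(R(-9, 8) + b(2 - 2, 9))**2 = (-9 + 4)**2 = (-5)**2 = 25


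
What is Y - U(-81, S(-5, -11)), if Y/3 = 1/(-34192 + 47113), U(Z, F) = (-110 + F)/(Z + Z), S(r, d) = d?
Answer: -520985/697734 ≈ -0.74668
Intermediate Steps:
U(Z, F) = (-110 + F)/(2*Z) (U(Z, F) = (-110 + F)/((2*Z)) = (-110 + F)*(1/(2*Z)) = (-110 + F)/(2*Z))
Y = 1/4307 (Y = 3/(-34192 + 47113) = 3/12921 = 3*(1/12921) = 1/4307 ≈ 0.00023218)
Y - U(-81, S(-5, -11)) = 1/4307 - (-110 - 11)/(2*(-81)) = 1/4307 - (-1)*(-121)/(2*81) = 1/4307 - 1*121/162 = 1/4307 - 121/162 = -520985/697734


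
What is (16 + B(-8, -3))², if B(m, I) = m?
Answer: 64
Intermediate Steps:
(16 + B(-8, -3))² = (16 - 8)² = 8² = 64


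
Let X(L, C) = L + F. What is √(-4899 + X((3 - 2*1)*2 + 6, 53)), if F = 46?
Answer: I*√4845 ≈ 69.606*I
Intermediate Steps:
X(L, C) = 46 + L (X(L, C) = L + 46 = 46 + L)
√(-4899 + X((3 - 2*1)*2 + 6, 53)) = √(-4899 + (46 + ((3 - 2*1)*2 + 6))) = √(-4899 + (46 + ((3 - 2)*2 + 6))) = √(-4899 + (46 + (1*2 + 6))) = √(-4899 + (46 + (2 + 6))) = √(-4899 + (46 + 8)) = √(-4899 + 54) = √(-4845) = I*√4845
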